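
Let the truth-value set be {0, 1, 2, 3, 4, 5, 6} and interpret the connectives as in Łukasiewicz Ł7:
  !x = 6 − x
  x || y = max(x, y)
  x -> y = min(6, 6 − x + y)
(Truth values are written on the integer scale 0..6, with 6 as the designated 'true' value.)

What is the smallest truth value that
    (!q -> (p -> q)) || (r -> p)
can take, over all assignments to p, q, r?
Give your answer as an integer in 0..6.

3

Take p = 3, q = 0, r = 6:
!q = !0 = 6
p -> q = 3 -> 0 = 3
!q -> (p -> q) = 6 -> 3 = 3
r -> p = 6 -> 3 = 3
(!q -> (p -> q)) || (r -> p) = 3 || 3 = 3
No assignment yields a value below 3, so this is the minimum.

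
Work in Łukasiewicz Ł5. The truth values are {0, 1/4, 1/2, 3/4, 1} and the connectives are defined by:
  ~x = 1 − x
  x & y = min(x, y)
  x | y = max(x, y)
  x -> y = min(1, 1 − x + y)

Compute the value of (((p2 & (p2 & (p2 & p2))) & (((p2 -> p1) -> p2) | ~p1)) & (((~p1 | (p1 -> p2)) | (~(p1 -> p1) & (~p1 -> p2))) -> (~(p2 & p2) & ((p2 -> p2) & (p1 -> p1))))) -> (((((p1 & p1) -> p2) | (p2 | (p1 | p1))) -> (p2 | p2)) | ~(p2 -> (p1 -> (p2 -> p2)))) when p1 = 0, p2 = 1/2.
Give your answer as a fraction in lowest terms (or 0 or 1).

p2 & p2 = 1/2 & 1/2 = 1/2
p2 & (p2 & p2) = 1/2 & 1/2 = 1/2
p2 & (p2 & (p2 & p2)) = 1/2 & 1/2 = 1/2
p2 -> p1 = 1/2 -> 0 = 1/2
(p2 -> p1) -> p2 = 1/2 -> 1/2 = 1
~p1 = ~0 = 1
((p2 -> p1) -> p2) | ~p1 = 1 | 1 = 1
(p2 & (p2 & (p2 & p2))) & (((p2 -> p1) -> p2) | ~p1) = 1/2 & 1 = 1/2
~p1 = ~0 = 1
p1 -> p2 = 0 -> 1/2 = 1
~p1 | (p1 -> p2) = 1 | 1 = 1
p1 -> p1 = 0 -> 0 = 1
~(p1 -> p1) = ~1 = 0
~p1 = ~0 = 1
~p1 -> p2 = 1 -> 1/2 = 1/2
~(p1 -> p1) & (~p1 -> p2) = 0 & 1/2 = 0
(~p1 | (p1 -> p2)) | (~(p1 -> p1) & (~p1 -> p2)) = 1 | 0 = 1
p2 & p2 = 1/2 & 1/2 = 1/2
~(p2 & p2) = ~1/2 = 1/2
p2 -> p2 = 1/2 -> 1/2 = 1
p1 -> p1 = 0 -> 0 = 1
(p2 -> p2) & (p1 -> p1) = 1 & 1 = 1
~(p2 & p2) & ((p2 -> p2) & (p1 -> p1)) = 1/2 & 1 = 1/2
((~p1 | (p1 -> p2)) | (~(p1 -> p1) & (~p1 -> p2))) -> (~(p2 & p2) & ((p2 -> p2) & (p1 -> p1))) = 1 -> 1/2 = 1/2
((p2 & (p2 & (p2 & p2))) & (((p2 -> p1) -> p2) | ~p1)) & (((~p1 | (p1 -> p2)) | (~(p1 -> p1) & (~p1 -> p2))) -> (~(p2 & p2) & ((p2 -> p2) & (p1 -> p1)))) = 1/2 & 1/2 = 1/2
p1 & p1 = 0 & 0 = 0
(p1 & p1) -> p2 = 0 -> 1/2 = 1
p1 | p1 = 0 | 0 = 0
p2 | (p1 | p1) = 1/2 | 0 = 1/2
((p1 & p1) -> p2) | (p2 | (p1 | p1)) = 1 | 1/2 = 1
p2 | p2 = 1/2 | 1/2 = 1/2
(((p1 & p1) -> p2) | (p2 | (p1 | p1))) -> (p2 | p2) = 1 -> 1/2 = 1/2
p2 -> p2 = 1/2 -> 1/2 = 1
p1 -> (p2 -> p2) = 0 -> 1 = 1
p2 -> (p1 -> (p2 -> p2)) = 1/2 -> 1 = 1
~(p2 -> (p1 -> (p2 -> p2))) = ~1 = 0
((((p1 & p1) -> p2) | (p2 | (p1 | p1))) -> (p2 | p2)) | ~(p2 -> (p1 -> (p2 -> p2))) = 1/2 | 0 = 1/2
(((p2 & (p2 & (p2 & p2))) & (((p2 -> p1) -> p2) | ~p1)) & (((~p1 | (p1 -> p2)) | (~(p1 -> p1) & (~p1 -> p2))) -> (~(p2 & p2) & ((p2 -> p2) & (p1 -> p1))))) -> (((((p1 & p1) -> p2) | (p2 | (p1 | p1))) -> (p2 | p2)) | ~(p2 -> (p1 -> (p2 -> p2)))) = 1/2 -> 1/2 = 1

1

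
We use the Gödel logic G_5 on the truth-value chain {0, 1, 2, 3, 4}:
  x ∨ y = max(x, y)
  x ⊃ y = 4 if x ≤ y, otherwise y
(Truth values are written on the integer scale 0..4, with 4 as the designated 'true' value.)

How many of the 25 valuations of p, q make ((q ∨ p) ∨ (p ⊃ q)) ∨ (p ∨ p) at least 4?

value 4: 19 assignments (counts)
value 3: 3 assignments
value 2: 2 assignments
value 1: 1 assignment
So 19 of the 25 assignments meet the threshold.

19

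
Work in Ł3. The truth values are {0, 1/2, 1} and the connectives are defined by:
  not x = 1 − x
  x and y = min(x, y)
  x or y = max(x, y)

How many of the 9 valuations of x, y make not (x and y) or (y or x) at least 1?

8

x = 0, y = 0 ↦ 1  ≥
x = 0, y = 1/2 ↦ 1  ≥
x = 0, y = 1 ↦ 1  ≥
x = 1/2, y = 0 ↦ 1  ≥
x = 1/2, y = 1/2 ↦ 1/2  <
x = 1/2, y = 1 ↦ 1  ≥
x = 1, y = 0 ↦ 1  ≥
x = 1, y = 1/2 ↦ 1  ≥
x = 1, y = 1 ↦ 1  ≥
So 8 of the 9 assignments meet the threshold.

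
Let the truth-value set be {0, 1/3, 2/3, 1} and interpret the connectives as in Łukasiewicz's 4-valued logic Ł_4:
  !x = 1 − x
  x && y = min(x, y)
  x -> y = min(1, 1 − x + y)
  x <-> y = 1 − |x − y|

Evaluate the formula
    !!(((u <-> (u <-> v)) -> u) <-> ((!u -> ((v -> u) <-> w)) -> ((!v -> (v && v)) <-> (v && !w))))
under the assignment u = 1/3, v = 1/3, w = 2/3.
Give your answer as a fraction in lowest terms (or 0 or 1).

u <-> v = 1/3 <-> 1/3 = 1
u <-> (u <-> v) = 1/3 <-> 1 = 1/3
(u <-> (u <-> v)) -> u = 1/3 -> 1/3 = 1
!u = !1/3 = 2/3
v -> u = 1/3 -> 1/3 = 1
(v -> u) <-> w = 1 <-> 2/3 = 2/3
!u -> ((v -> u) <-> w) = 2/3 -> 2/3 = 1
!v = !1/3 = 2/3
v && v = 1/3 && 1/3 = 1/3
!v -> (v && v) = 2/3 -> 1/3 = 2/3
!w = !2/3 = 1/3
v && !w = 1/3 && 1/3 = 1/3
(!v -> (v && v)) <-> (v && !w) = 2/3 <-> 1/3 = 2/3
(!u -> ((v -> u) <-> w)) -> ((!v -> (v && v)) <-> (v && !w)) = 1 -> 2/3 = 2/3
((u <-> (u <-> v)) -> u) <-> ((!u -> ((v -> u) <-> w)) -> ((!v -> (v && v)) <-> (v && !w))) = 1 <-> 2/3 = 2/3
!(((u <-> (u <-> v)) -> u) <-> ((!u -> ((v -> u) <-> w)) -> ((!v -> (v && v)) <-> (v && !w)))) = !2/3 = 1/3
!!(((u <-> (u <-> v)) -> u) <-> ((!u -> ((v -> u) <-> w)) -> ((!v -> (v && v)) <-> (v && !w)))) = !1/3 = 2/3

2/3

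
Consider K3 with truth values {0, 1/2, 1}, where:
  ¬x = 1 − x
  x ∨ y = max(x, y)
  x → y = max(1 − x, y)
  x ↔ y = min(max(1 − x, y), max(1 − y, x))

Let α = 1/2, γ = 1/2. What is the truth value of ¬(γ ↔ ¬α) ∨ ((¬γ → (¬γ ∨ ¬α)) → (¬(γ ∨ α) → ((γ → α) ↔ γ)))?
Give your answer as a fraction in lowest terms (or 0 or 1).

¬α = ¬1/2 = 1/2
γ ↔ ¬α = 1/2 ↔ 1/2 = 1/2
¬(γ ↔ ¬α) = ¬1/2 = 1/2
¬γ = ¬1/2 = 1/2
¬γ = ¬1/2 = 1/2
¬α = ¬1/2 = 1/2
¬γ ∨ ¬α = 1/2 ∨ 1/2 = 1/2
¬γ → (¬γ ∨ ¬α) = 1/2 → 1/2 = 1/2
γ ∨ α = 1/2 ∨ 1/2 = 1/2
¬(γ ∨ α) = ¬1/2 = 1/2
γ → α = 1/2 → 1/2 = 1/2
(γ → α) ↔ γ = 1/2 ↔ 1/2 = 1/2
¬(γ ∨ α) → ((γ → α) ↔ γ) = 1/2 → 1/2 = 1/2
(¬γ → (¬γ ∨ ¬α)) → (¬(γ ∨ α) → ((γ → α) ↔ γ)) = 1/2 → 1/2 = 1/2
¬(γ ↔ ¬α) ∨ ((¬γ → (¬γ ∨ ¬α)) → (¬(γ ∨ α) → ((γ → α) ↔ γ))) = 1/2 ∨ 1/2 = 1/2

1/2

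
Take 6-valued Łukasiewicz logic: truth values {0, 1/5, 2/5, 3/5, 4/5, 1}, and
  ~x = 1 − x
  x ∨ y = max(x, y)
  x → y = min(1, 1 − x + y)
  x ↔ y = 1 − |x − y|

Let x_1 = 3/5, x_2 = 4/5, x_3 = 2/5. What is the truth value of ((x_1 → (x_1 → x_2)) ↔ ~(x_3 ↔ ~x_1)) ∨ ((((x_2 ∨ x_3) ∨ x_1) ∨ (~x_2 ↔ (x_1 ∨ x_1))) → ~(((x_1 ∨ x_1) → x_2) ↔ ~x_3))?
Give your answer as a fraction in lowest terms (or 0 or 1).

x_1 → x_2 = 3/5 → 4/5 = 1
x_1 → (x_1 → x_2) = 3/5 → 1 = 1
~x_1 = ~3/5 = 2/5
x_3 ↔ ~x_1 = 2/5 ↔ 2/5 = 1
~(x_3 ↔ ~x_1) = ~1 = 0
(x_1 → (x_1 → x_2)) ↔ ~(x_3 ↔ ~x_1) = 1 ↔ 0 = 0
x_2 ∨ x_3 = 4/5 ∨ 2/5 = 4/5
(x_2 ∨ x_3) ∨ x_1 = 4/5 ∨ 3/5 = 4/5
~x_2 = ~4/5 = 1/5
x_1 ∨ x_1 = 3/5 ∨ 3/5 = 3/5
~x_2 ↔ (x_1 ∨ x_1) = 1/5 ↔ 3/5 = 3/5
((x_2 ∨ x_3) ∨ x_1) ∨ (~x_2 ↔ (x_1 ∨ x_1)) = 4/5 ∨ 3/5 = 4/5
x_1 ∨ x_1 = 3/5 ∨ 3/5 = 3/5
(x_1 ∨ x_1) → x_2 = 3/5 → 4/5 = 1
~x_3 = ~2/5 = 3/5
((x_1 ∨ x_1) → x_2) ↔ ~x_3 = 1 ↔ 3/5 = 3/5
~(((x_1 ∨ x_1) → x_2) ↔ ~x_3) = ~3/5 = 2/5
(((x_2 ∨ x_3) ∨ x_1) ∨ (~x_2 ↔ (x_1 ∨ x_1))) → ~(((x_1 ∨ x_1) → x_2) ↔ ~x_3) = 4/5 → 2/5 = 3/5
((x_1 → (x_1 → x_2)) ↔ ~(x_3 ↔ ~x_1)) ∨ ((((x_2 ∨ x_3) ∨ x_1) ∨ (~x_2 ↔ (x_1 ∨ x_1))) → ~(((x_1 ∨ x_1) → x_2) ↔ ~x_3)) = 0 ∨ 3/5 = 3/5

3/5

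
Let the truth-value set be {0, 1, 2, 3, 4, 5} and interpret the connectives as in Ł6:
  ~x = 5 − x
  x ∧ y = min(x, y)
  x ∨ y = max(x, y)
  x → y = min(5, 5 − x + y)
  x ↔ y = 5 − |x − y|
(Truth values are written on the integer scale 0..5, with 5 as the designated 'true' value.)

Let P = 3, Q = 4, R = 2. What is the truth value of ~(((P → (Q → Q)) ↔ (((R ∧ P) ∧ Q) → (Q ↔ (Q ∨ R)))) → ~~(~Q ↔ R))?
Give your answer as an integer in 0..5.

1

Q → Q = 4 → 4 = 5
P → (Q → Q) = 3 → 5 = 5
R ∧ P = 2 ∧ 3 = 2
(R ∧ P) ∧ Q = 2 ∧ 4 = 2
Q ∨ R = 4 ∨ 2 = 4
Q ↔ (Q ∨ R) = 4 ↔ 4 = 5
((R ∧ P) ∧ Q) → (Q ↔ (Q ∨ R)) = 2 → 5 = 5
(P → (Q → Q)) ↔ (((R ∧ P) ∧ Q) → (Q ↔ (Q ∨ R))) = 5 ↔ 5 = 5
~Q = ~4 = 1
~Q ↔ R = 1 ↔ 2 = 4
~(~Q ↔ R) = ~4 = 1
~~(~Q ↔ R) = ~1 = 4
((P → (Q → Q)) ↔ (((R ∧ P) ∧ Q) → (Q ↔ (Q ∨ R)))) → ~~(~Q ↔ R) = 5 → 4 = 4
~(((P → (Q → Q)) ↔ (((R ∧ P) ∧ Q) → (Q ↔ (Q ∨ R)))) → ~~(~Q ↔ R)) = ~4 = 1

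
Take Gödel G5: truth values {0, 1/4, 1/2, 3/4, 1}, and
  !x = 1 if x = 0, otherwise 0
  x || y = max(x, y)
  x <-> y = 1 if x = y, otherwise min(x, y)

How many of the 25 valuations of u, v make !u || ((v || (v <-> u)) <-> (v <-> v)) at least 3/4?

15

value 1: 12 assignments (counts)
value 3/4: 3 assignments (counts)
value 1/2: 3 assignments
value 1/4: 3 assignments
value 0: 4 assignments
So 15 of the 25 assignments meet the threshold.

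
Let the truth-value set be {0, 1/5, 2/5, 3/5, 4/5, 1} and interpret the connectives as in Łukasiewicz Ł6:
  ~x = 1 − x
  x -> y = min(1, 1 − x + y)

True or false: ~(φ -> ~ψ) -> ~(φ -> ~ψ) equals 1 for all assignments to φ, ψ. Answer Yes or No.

At φ = 3/5, ψ = 0, for instance:
~ψ = ~0 = 1
φ -> ~ψ = 3/5 -> 1 = 1
~(φ -> ~ψ) = ~1 = 0
~(φ -> ~ψ) -> ~(φ -> ~ψ) = 0 -> 0 = 1
and checking the remaining 35 assignments likewise gives ≥ 1 in every case.

Yes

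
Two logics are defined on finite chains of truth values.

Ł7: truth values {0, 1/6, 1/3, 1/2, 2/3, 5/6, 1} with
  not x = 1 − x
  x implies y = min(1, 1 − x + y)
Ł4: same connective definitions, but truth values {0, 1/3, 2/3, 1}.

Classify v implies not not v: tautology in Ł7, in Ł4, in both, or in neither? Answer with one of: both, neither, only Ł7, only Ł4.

In Ł7: every assignment gives 1 — tautology.
In Ł4: every assignment gives 1 — tautology.

both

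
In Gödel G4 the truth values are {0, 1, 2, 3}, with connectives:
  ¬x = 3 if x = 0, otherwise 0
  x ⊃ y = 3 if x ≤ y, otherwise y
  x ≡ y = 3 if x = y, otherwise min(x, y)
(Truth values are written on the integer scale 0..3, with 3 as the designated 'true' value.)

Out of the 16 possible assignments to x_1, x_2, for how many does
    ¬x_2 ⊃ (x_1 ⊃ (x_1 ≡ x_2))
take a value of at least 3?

13

x_1 = 0, x_2 = 0 ↦ 3  ≥
x_1 = 0, x_2 = 1 ↦ 3  ≥
x_1 = 0, x_2 = 2 ↦ 3  ≥
x_1 = 0, x_2 = 3 ↦ 3  ≥
x_1 = 1, x_2 = 0 ↦ 0  <
x_1 = 1, x_2 = 1 ↦ 3  ≥
x_1 = 1, x_2 = 2 ↦ 3  ≥
x_1 = 1, x_2 = 3 ↦ 3  ≥
x_1 = 2, x_2 = 0 ↦ 0  <
x_1 = 2, x_2 = 1 ↦ 3  ≥
x_1 = 2, x_2 = 2 ↦ 3  ≥
x_1 = 2, x_2 = 3 ↦ 3  ≥
x_1 = 3, x_2 = 0 ↦ 0  <
x_1 = 3, x_2 = 1 ↦ 3  ≥
x_1 = 3, x_2 = 2 ↦ 3  ≥
x_1 = 3, x_2 = 3 ↦ 3  ≥
So 13 of the 16 assignments meet the threshold.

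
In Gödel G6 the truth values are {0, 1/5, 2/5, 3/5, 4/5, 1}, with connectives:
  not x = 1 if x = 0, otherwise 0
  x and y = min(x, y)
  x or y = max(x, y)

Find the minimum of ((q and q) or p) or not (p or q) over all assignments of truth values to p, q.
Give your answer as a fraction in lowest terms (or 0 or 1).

Take p = 0, q = 1/5:
q and q = 1/5 and 1/5 = 1/5
(q and q) or p = 1/5 or 0 = 1/5
p or q = 0 or 1/5 = 1/5
not (p or q) = not 1/5 = 0
((q and q) or p) or not (p or q) = 1/5 or 0 = 1/5
No assignment yields a value below 1/5, so this is the minimum.

1/5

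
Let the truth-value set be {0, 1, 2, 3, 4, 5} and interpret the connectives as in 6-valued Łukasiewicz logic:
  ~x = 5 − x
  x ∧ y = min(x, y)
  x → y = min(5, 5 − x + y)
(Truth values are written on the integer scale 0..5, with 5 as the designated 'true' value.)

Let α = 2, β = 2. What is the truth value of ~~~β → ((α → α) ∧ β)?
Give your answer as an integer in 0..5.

~β = ~2 = 3
~~β = ~3 = 2
~~~β = ~2 = 3
α → α = 2 → 2 = 5
(α → α) ∧ β = 5 ∧ 2 = 2
~~~β → ((α → α) ∧ β) = 3 → 2 = 4

4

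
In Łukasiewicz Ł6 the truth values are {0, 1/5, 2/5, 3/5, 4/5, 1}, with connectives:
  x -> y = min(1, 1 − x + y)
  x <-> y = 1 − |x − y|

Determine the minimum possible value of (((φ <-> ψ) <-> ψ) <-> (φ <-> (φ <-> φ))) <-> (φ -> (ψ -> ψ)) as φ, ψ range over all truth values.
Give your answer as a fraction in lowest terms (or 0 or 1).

Take φ = 0, ψ = 2/5:
φ <-> ψ = 0 <-> 2/5 = 3/5
(φ <-> ψ) <-> ψ = 3/5 <-> 2/5 = 4/5
φ <-> φ = 0 <-> 0 = 1
φ <-> (φ <-> φ) = 0 <-> 1 = 0
((φ <-> ψ) <-> ψ) <-> (φ <-> (φ <-> φ)) = 4/5 <-> 0 = 1/5
ψ -> ψ = 2/5 -> 2/5 = 1
φ -> (ψ -> ψ) = 0 -> 1 = 1
(((φ <-> ψ) <-> ψ) <-> (φ <-> (φ <-> φ))) <-> (φ -> (ψ -> ψ)) = 1/5 <-> 1 = 1/5
No assignment yields a value below 1/5, so this is the minimum.

1/5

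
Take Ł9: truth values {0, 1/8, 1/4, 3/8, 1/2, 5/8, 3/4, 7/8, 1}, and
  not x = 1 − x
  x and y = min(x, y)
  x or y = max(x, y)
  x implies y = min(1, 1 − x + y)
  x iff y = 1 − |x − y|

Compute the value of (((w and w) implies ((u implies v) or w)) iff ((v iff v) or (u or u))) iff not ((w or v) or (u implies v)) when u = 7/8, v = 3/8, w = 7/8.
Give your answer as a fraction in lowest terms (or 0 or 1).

w and w = 7/8 and 7/8 = 7/8
u implies v = 7/8 implies 3/8 = 1/2
(u implies v) or w = 1/2 or 7/8 = 7/8
(w and w) implies ((u implies v) or w) = 7/8 implies 7/8 = 1
v iff v = 3/8 iff 3/8 = 1
u or u = 7/8 or 7/8 = 7/8
(v iff v) or (u or u) = 1 or 7/8 = 1
((w and w) implies ((u implies v) or w)) iff ((v iff v) or (u or u)) = 1 iff 1 = 1
w or v = 7/8 or 3/8 = 7/8
u implies v = 7/8 implies 3/8 = 1/2
(w or v) or (u implies v) = 7/8 or 1/2 = 7/8
not ((w or v) or (u implies v)) = not 7/8 = 1/8
(((w and w) implies ((u implies v) or w)) iff ((v iff v) or (u or u))) iff not ((w or v) or (u implies v)) = 1 iff 1/8 = 1/8

1/8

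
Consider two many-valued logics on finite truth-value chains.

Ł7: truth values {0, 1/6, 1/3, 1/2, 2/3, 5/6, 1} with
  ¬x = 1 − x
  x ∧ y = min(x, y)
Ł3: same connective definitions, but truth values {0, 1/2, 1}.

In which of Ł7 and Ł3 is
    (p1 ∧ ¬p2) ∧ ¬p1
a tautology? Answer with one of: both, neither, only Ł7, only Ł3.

neither

In Ł7: at p1 = 0, p2 = 0 the value is 0 — not a tautology.
In Ł3: at p1 = 0, p2 = 0 the value is 0 — not a tautology.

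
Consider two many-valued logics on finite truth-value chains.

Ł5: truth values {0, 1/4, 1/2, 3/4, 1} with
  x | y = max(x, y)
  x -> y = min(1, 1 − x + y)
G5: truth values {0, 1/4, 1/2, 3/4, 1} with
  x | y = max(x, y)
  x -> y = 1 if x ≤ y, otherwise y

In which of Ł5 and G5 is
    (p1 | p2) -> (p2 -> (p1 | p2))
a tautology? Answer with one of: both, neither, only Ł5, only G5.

both

In Ł5: every assignment gives 1 — tautology.
In G5: every assignment gives 1 — tautology.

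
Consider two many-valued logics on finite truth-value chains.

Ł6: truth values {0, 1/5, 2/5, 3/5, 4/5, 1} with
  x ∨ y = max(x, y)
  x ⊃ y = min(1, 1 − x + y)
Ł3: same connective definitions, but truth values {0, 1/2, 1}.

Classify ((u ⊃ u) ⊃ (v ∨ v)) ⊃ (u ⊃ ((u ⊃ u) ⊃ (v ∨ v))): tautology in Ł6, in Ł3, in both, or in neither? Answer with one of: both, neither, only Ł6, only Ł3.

both

In Ł6: every assignment gives 1 — tautology.
In Ł3: every assignment gives 1 — tautology.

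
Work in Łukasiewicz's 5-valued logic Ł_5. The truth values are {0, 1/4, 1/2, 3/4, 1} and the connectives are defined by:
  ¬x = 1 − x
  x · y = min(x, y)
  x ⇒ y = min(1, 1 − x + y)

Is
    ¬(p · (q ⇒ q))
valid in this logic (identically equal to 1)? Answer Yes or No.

Counterexample: take p = 1/4, q = 0.
q ⇒ q = 0 ⇒ 0 = 1
p · (q ⇒ q) = 1/4 · 1 = 1/4
¬(p · (q ⇒ q)) = ¬1/4 = 3/4
This gives 3/4 ≠ 1.

No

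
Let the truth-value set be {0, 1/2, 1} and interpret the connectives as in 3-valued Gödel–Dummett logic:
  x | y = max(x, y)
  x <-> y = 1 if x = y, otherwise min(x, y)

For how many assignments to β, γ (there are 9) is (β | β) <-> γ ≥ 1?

β = 0, γ = 0 ↦ 1  ≥
β = 0, γ = 1/2 ↦ 0  <
β = 0, γ = 1 ↦ 0  <
β = 1/2, γ = 0 ↦ 0  <
β = 1/2, γ = 1/2 ↦ 1  ≥
β = 1/2, γ = 1 ↦ 1/2  <
β = 1, γ = 0 ↦ 0  <
β = 1, γ = 1/2 ↦ 1/2  <
β = 1, γ = 1 ↦ 1  ≥
So 3 of the 9 assignments meet the threshold.

3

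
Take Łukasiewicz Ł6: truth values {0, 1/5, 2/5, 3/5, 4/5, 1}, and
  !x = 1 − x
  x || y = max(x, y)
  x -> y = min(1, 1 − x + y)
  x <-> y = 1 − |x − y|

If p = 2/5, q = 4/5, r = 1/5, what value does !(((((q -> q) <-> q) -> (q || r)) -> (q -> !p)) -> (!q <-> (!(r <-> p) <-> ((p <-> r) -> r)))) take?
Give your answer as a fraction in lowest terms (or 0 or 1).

q -> q = 4/5 -> 4/5 = 1
(q -> q) <-> q = 1 <-> 4/5 = 4/5
q || r = 4/5 || 1/5 = 4/5
((q -> q) <-> q) -> (q || r) = 4/5 -> 4/5 = 1
!p = !2/5 = 3/5
q -> !p = 4/5 -> 3/5 = 4/5
(((q -> q) <-> q) -> (q || r)) -> (q -> !p) = 1 -> 4/5 = 4/5
!q = !4/5 = 1/5
r <-> p = 1/5 <-> 2/5 = 4/5
!(r <-> p) = !4/5 = 1/5
p <-> r = 2/5 <-> 1/5 = 4/5
(p <-> r) -> r = 4/5 -> 1/5 = 2/5
!(r <-> p) <-> ((p <-> r) -> r) = 1/5 <-> 2/5 = 4/5
!q <-> (!(r <-> p) <-> ((p <-> r) -> r)) = 1/5 <-> 4/5 = 2/5
((((q -> q) <-> q) -> (q || r)) -> (q -> !p)) -> (!q <-> (!(r <-> p) <-> ((p <-> r) -> r))) = 4/5 -> 2/5 = 3/5
!(((((q -> q) <-> q) -> (q || r)) -> (q -> !p)) -> (!q <-> (!(r <-> p) <-> ((p <-> r) -> r)))) = !3/5 = 2/5

2/5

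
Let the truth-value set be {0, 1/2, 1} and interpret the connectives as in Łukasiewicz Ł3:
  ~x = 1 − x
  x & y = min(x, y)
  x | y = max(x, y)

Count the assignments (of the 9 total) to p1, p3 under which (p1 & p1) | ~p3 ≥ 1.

p1 = 0, p3 = 0 ↦ 1  ≥
p1 = 0, p3 = 1/2 ↦ 1/2  <
p1 = 0, p3 = 1 ↦ 0  <
p1 = 1/2, p3 = 0 ↦ 1  ≥
p1 = 1/2, p3 = 1/2 ↦ 1/2  <
p1 = 1/2, p3 = 1 ↦ 1/2  <
p1 = 1, p3 = 0 ↦ 1  ≥
p1 = 1, p3 = 1/2 ↦ 1  ≥
p1 = 1, p3 = 1 ↦ 1  ≥
So 5 of the 9 assignments meet the threshold.

5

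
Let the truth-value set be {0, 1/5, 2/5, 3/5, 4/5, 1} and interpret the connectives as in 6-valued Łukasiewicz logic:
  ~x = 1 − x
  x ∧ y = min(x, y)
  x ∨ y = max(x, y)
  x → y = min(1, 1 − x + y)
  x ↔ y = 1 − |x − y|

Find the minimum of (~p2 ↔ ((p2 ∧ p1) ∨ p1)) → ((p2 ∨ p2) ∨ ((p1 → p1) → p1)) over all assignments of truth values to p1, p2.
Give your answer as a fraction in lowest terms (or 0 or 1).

3/5

Take p1 = 2/5, p2 = 2/5:
~p2 = ~2/5 = 3/5
p2 ∧ p1 = 2/5 ∧ 2/5 = 2/5
(p2 ∧ p1) ∨ p1 = 2/5 ∨ 2/5 = 2/5
~p2 ↔ ((p2 ∧ p1) ∨ p1) = 3/5 ↔ 2/5 = 4/5
p2 ∨ p2 = 2/5 ∨ 2/5 = 2/5
p1 → p1 = 2/5 → 2/5 = 1
(p1 → p1) → p1 = 1 → 2/5 = 2/5
(p2 ∨ p2) ∨ ((p1 → p1) → p1) = 2/5 ∨ 2/5 = 2/5
(~p2 ↔ ((p2 ∧ p1) ∨ p1)) → ((p2 ∨ p2) ∨ ((p1 → p1) → p1)) = 4/5 → 2/5 = 3/5
No assignment yields a value below 3/5, so this is the minimum.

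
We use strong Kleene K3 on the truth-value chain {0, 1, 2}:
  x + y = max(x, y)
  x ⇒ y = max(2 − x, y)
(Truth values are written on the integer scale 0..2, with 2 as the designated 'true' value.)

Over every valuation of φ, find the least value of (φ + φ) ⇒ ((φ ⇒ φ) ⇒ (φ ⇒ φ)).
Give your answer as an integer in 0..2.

Take φ = 1:
φ + φ = 1 + 1 = 1
φ ⇒ φ = 1 ⇒ 1 = 1
φ ⇒ φ = 1 ⇒ 1 = 1
(φ ⇒ φ) ⇒ (φ ⇒ φ) = 1 ⇒ 1 = 1
(φ + φ) ⇒ ((φ ⇒ φ) ⇒ (φ ⇒ φ)) = 1 ⇒ 1 = 1
No assignment yields a value below 1, so this is the minimum.

1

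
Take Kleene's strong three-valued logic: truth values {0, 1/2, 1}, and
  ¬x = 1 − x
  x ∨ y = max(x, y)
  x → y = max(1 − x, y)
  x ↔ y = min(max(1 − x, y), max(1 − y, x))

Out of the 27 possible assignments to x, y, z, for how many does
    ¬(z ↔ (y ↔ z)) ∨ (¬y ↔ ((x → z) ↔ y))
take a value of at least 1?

7

value 1: 7 assignments (counts)
value 1/2: 16 assignments
value 0: 4 assignments
So 7 of the 27 assignments meet the threshold.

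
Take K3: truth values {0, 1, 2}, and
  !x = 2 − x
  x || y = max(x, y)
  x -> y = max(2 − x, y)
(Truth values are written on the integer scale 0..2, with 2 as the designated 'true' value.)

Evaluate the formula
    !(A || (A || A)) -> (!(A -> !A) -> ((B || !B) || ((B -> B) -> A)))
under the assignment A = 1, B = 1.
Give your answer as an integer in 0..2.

1

A || A = 1 || 1 = 1
A || (A || A) = 1 || 1 = 1
!(A || (A || A)) = !1 = 1
!A = !1 = 1
A -> !A = 1 -> 1 = 1
!(A -> !A) = !1 = 1
!B = !1 = 1
B || !B = 1 || 1 = 1
B -> B = 1 -> 1 = 1
(B -> B) -> A = 1 -> 1 = 1
(B || !B) || ((B -> B) -> A) = 1 || 1 = 1
!(A -> !A) -> ((B || !B) || ((B -> B) -> A)) = 1 -> 1 = 1
!(A || (A || A)) -> (!(A -> !A) -> ((B || !B) || ((B -> B) -> A))) = 1 -> 1 = 1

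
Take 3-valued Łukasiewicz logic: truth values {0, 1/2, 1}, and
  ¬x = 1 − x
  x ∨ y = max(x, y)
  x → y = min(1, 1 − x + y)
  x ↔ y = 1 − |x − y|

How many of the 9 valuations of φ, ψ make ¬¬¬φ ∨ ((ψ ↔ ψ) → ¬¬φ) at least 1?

φ = 0, ψ = 0 ↦ 1  ≥
φ = 0, ψ = 1/2 ↦ 1  ≥
φ = 0, ψ = 1 ↦ 1  ≥
φ = 1/2, ψ = 0 ↦ 1/2  <
φ = 1/2, ψ = 1/2 ↦ 1/2  <
φ = 1/2, ψ = 1 ↦ 1/2  <
φ = 1, ψ = 0 ↦ 1  ≥
φ = 1, ψ = 1/2 ↦ 1  ≥
φ = 1, ψ = 1 ↦ 1  ≥
So 6 of the 9 assignments meet the threshold.

6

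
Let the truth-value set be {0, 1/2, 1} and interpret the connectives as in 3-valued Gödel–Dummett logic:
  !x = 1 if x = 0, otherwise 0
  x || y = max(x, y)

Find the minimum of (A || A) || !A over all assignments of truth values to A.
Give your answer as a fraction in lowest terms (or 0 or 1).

Take A = 1/2:
A || A = 1/2 || 1/2 = 1/2
!A = !1/2 = 0
(A || A) || !A = 1/2 || 0 = 1/2
No assignment yields a value below 1/2, so this is the minimum.

1/2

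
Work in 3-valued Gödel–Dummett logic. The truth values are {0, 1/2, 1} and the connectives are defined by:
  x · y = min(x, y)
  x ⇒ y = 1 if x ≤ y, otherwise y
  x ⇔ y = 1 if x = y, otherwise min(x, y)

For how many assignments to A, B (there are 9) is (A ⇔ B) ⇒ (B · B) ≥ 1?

7

A = 0, B = 0 ↦ 0  <
A = 0, B = 1/2 ↦ 1  ≥
A = 0, B = 1 ↦ 1  ≥
A = 1/2, B = 0 ↦ 1  ≥
A = 1/2, B = 1/2 ↦ 1/2  <
A = 1/2, B = 1 ↦ 1  ≥
A = 1, B = 0 ↦ 1  ≥
A = 1, B = 1/2 ↦ 1  ≥
A = 1, B = 1 ↦ 1  ≥
So 7 of the 9 assignments meet the threshold.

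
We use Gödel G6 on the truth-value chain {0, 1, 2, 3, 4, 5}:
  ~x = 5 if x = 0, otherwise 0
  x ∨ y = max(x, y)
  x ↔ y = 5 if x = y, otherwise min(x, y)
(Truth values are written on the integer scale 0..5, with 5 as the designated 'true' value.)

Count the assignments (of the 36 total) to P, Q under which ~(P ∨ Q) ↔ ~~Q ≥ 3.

5

value 5: 5 assignments (counts)
value 0: 31 assignments
So 5 of the 36 assignments meet the threshold.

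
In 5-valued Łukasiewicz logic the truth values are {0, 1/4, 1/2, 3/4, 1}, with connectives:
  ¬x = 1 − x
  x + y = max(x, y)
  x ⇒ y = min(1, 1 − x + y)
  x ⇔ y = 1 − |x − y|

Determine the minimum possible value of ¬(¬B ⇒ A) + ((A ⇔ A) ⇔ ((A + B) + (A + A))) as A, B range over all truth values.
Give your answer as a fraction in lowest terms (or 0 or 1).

Take A = 0, B = 1/2:
¬B = ¬1/2 = 1/2
¬B ⇒ A = 1/2 ⇒ 0 = 1/2
¬(¬B ⇒ A) = ¬1/2 = 1/2
A ⇔ A = 0 ⇔ 0 = 1
A + B = 0 + 1/2 = 1/2
A + A = 0 + 0 = 0
(A + B) + (A + A) = 1/2 + 0 = 1/2
(A ⇔ A) ⇔ ((A + B) + (A + A)) = 1 ⇔ 1/2 = 1/2
¬(¬B ⇒ A) + ((A ⇔ A) ⇔ ((A + B) + (A + A))) = 1/2 + 1/2 = 1/2
No assignment yields a value below 1/2, so this is the minimum.

1/2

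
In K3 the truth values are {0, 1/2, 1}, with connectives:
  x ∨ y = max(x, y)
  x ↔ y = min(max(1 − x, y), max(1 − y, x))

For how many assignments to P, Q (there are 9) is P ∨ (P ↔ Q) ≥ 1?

P = 0, Q = 0 ↦ 1  ≥
P = 0, Q = 1/2 ↦ 1/2  <
P = 0, Q = 1 ↦ 0  <
P = 1/2, Q = 0 ↦ 1/2  <
P = 1/2, Q = 1/2 ↦ 1/2  <
P = 1/2, Q = 1 ↦ 1/2  <
P = 1, Q = 0 ↦ 1  ≥
P = 1, Q = 1/2 ↦ 1  ≥
P = 1, Q = 1 ↦ 1  ≥
So 4 of the 9 assignments meet the threshold.

4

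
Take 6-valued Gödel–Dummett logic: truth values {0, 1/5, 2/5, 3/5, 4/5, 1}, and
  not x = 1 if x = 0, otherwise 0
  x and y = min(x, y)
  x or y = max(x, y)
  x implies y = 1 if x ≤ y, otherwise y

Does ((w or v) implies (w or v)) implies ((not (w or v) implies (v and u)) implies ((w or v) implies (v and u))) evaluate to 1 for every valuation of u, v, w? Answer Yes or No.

No

Counterexample: take u = 0, v = 0, w = 1/5.
w or v = 1/5 or 0 = 1/5
w or v = 1/5 or 0 = 1/5
(w or v) implies (w or v) = 1/5 implies 1/5 = 1
w or v = 1/5 or 0 = 1/5
not (w or v) = not 1/5 = 0
v and u = 0 and 0 = 0
not (w or v) implies (v and u) = 0 implies 0 = 1
w or v = 1/5 or 0 = 1/5
v and u = 0 and 0 = 0
(w or v) implies (v and u) = 1/5 implies 0 = 0
(not (w or v) implies (v and u)) implies ((w or v) implies (v and u)) = 1 implies 0 = 0
((w or v) implies (w or v)) implies ((not (w or v) implies (v and u)) implies ((w or v) implies (v and u))) = 1 implies 0 = 0
This gives 0 ≠ 1.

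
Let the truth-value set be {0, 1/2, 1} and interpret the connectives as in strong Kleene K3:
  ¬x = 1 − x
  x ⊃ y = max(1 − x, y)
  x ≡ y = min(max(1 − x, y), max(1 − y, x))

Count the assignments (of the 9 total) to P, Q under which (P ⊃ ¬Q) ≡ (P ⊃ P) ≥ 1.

4

P = 0, Q = 0 ↦ 1  ≥
P = 0, Q = 1/2 ↦ 1  ≥
P = 0, Q = 1 ↦ 1  ≥
P = 1/2, Q = 0 ↦ 1/2  <
P = 1/2, Q = 1/2 ↦ 1/2  <
P = 1/2, Q = 1 ↦ 1/2  <
P = 1, Q = 0 ↦ 1  ≥
P = 1, Q = 1/2 ↦ 1/2  <
P = 1, Q = 1 ↦ 0  <
So 4 of the 9 assignments meet the threshold.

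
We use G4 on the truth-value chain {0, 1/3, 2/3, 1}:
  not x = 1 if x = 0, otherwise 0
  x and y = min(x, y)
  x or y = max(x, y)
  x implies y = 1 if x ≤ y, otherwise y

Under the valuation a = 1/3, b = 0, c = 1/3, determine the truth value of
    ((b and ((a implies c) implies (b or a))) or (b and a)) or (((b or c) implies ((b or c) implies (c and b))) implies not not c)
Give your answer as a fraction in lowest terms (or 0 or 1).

1

a implies c = 1/3 implies 1/3 = 1
b or a = 0 or 1/3 = 1/3
(a implies c) implies (b or a) = 1 implies 1/3 = 1/3
b and ((a implies c) implies (b or a)) = 0 and 1/3 = 0
b and a = 0 and 1/3 = 0
(b and ((a implies c) implies (b or a))) or (b and a) = 0 or 0 = 0
b or c = 0 or 1/3 = 1/3
b or c = 0 or 1/3 = 1/3
c and b = 1/3 and 0 = 0
(b or c) implies (c and b) = 1/3 implies 0 = 0
(b or c) implies ((b or c) implies (c and b)) = 1/3 implies 0 = 0
not c = not 1/3 = 0
not not c = not 0 = 1
((b or c) implies ((b or c) implies (c and b))) implies not not c = 0 implies 1 = 1
((b and ((a implies c) implies (b or a))) or (b and a)) or (((b or c) implies ((b or c) implies (c and b))) implies not not c) = 0 or 1 = 1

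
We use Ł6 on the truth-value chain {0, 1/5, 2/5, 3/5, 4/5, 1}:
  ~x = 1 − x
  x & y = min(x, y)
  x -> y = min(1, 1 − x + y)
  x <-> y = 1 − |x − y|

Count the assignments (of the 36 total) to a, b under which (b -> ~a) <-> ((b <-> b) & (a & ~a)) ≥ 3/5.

value 1: 3 assignments (counts)
value 4/5: 4 assignments (counts)
value 3/5: 4 assignments (counts)
value 2/5: 10 assignments
value 1/5: 8 assignments
value 0: 7 assignments
So 11 of the 36 assignments meet the threshold.

11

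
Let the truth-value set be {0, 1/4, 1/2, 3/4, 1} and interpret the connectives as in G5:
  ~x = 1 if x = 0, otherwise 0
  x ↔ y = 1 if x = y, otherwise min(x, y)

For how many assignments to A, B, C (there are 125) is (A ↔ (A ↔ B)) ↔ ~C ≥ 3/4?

value 1: 31 assignments (counts)
value 3/4: 2 assignments (counts)
value 1/2: 3 assignments
value 1/4: 4 assignments
value 0: 85 assignments
So 33 of the 125 assignments meet the threshold.

33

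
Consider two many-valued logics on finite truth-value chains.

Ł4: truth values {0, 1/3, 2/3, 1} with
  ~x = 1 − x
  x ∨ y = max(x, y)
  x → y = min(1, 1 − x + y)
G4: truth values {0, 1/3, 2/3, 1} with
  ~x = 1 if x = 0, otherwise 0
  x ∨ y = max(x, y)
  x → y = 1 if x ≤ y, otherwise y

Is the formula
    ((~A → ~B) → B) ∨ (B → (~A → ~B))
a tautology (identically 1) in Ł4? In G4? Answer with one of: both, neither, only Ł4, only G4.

In Ł4: every assignment gives 1 — tautology.
In G4: every assignment gives 1 — tautology.

both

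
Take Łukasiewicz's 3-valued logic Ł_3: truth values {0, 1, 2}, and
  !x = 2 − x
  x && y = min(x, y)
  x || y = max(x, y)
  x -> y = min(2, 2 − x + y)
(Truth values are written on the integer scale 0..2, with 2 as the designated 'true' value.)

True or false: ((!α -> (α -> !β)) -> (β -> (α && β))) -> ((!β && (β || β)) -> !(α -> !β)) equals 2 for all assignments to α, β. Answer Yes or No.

No

Counterexample: take α = 1, β = 1.
!α = !1 = 1
!β = !1 = 1
α -> !β = 1 -> 1 = 2
!α -> (α -> !β) = 1 -> 2 = 2
α && β = 1 && 1 = 1
β -> (α && β) = 1 -> 1 = 2
(!α -> (α -> !β)) -> (β -> (α && β)) = 2 -> 2 = 2
!β = !1 = 1
β || β = 1 || 1 = 1
!β && (β || β) = 1 && 1 = 1
!β = !1 = 1
α -> !β = 1 -> 1 = 2
!(α -> !β) = !2 = 0
(!β && (β || β)) -> !(α -> !β) = 1 -> 0 = 1
((!α -> (α -> !β)) -> (β -> (α && β))) -> ((!β && (β || β)) -> !(α -> !β)) = 2 -> 1 = 1
This gives 1 ≠ 2.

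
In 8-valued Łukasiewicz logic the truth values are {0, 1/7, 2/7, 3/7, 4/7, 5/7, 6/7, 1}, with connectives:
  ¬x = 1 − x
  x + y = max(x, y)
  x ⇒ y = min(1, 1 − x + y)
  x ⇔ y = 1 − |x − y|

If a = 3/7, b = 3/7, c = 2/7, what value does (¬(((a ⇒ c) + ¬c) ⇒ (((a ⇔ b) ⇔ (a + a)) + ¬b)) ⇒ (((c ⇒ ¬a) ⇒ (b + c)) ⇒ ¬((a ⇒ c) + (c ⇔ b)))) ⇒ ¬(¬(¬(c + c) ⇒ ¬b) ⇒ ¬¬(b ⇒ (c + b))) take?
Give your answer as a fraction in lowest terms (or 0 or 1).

a ⇒ c = 3/7 ⇒ 2/7 = 6/7
¬c = ¬2/7 = 5/7
(a ⇒ c) + ¬c = 6/7 + 5/7 = 6/7
a ⇔ b = 3/7 ⇔ 3/7 = 1
a + a = 3/7 + 3/7 = 3/7
(a ⇔ b) ⇔ (a + a) = 1 ⇔ 3/7 = 3/7
¬b = ¬3/7 = 4/7
((a ⇔ b) ⇔ (a + a)) + ¬b = 3/7 + 4/7 = 4/7
((a ⇒ c) + ¬c) ⇒ (((a ⇔ b) ⇔ (a + a)) + ¬b) = 6/7 ⇒ 4/7 = 5/7
¬(((a ⇒ c) + ¬c) ⇒ (((a ⇔ b) ⇔ (a + a)) + ¬b)) = ¬5/7 = 2/7
¬a = ¬3/7 = 4/7
c ⇒ ¬a = 2/7 ⇒ 4/7 = 1
b + c = 3/7 + 2/7 = 3/7
(c ⇒ ¬a) ⇒ (b + c) = 1 ⇒ 3/7 = 3/7
a ⇒ c = 3/7 ⇒ 2/7 = 6/7
c ⇔ b = 2/7 ⇔ 3/7 = 6/7
(a ⇒ c) + (c ⇔ b) = 6/7 + 6/7 = 6/7
¬((a ⇒ c) + (c ⇔ b)) = ¬6/7 = 1/7
((c ⇒ ¬a) ⇒ (b + c)) ⇒ ¬((a ⇒ c) + (c ⇔ b)) = 3/7 ⇒ 1/7 = 5/7
¬(((a ⇒ c) + ¬c) ⇒ (((a ⇔ b) ⇔ (a + a)) + ¬b)) ⇒ (((c ⇒ ¬a) ⇒ (b + c)) ⇒ ¬((a ⇒ c) + (c ⇔ b))) = 2/7 ⇒ 5/7 = 1
c + c = 2/7 + 2/7 = 2/7
¬(c + c) = ¬2/7 = 5/7
¬b = ¬3/7 = 4/7
¬(c + c) ⇒ ¬b = 5/7 ⇒ 4/7 = 6/7
¬(¬(c + c) ⇒ ¬b) = ¬6/7 = 1/7
c + b = 2/7 + 3/7 = 3/7
b ⇒ (c + b) = 3/7 ⇒ 3/7 = 1
¬(b ⇒ (c + b)) = ¬1 = 0
¬¬(b ⇒ (c + b)) = ¬0 = 1
¬(¬(c + c) ⇒ ¬b) ⇒ ¬¬(b ⇒ (c + b)) = 1/7 ⇒ 1 = 1
¬(¬(¬(c + c) ⇒ ¬b) ⇒ ¬¬(b ⇒ (c + b))) = ¬1 = 0
(¬(((a ⇒ c) + ¬c) ⇒ (((a ⇔ b) ⇔ (a + a)) + ¬b)) ⇒ (((c ⇒ ¬a) ⇒ (b + c)) ⇒ ¬((a ⇒ c) + (c ⇔ b)))) ⇒ ¬(¬(¬(c + c) ⇒ ¬b) ⇒ ¬¬(b ⇒ (c + b))) = 1 ⇒ 0 = 0

0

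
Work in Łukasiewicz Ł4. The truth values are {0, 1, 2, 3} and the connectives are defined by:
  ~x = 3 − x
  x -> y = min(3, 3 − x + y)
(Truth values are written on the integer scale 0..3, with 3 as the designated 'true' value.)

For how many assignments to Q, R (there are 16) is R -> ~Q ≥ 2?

Q = 0, R = 0 ↦ 3  ≥
Q = 0, R = 1 ↦ 3  ≥
Q = 0, R = 2 ↦ 3  ≥
Q = 0, R = 3 ↦ 3  ≥
Q = 1, R = 0 ↦ 3  ≥
Q = 1, R = 1 ↦ 3  ≥
Q = 1, R = 2 ↦ 3  ≥
Q = 1, R = 3 ↦ 2  ≥
Q = 2, R = 0 ↦ 3  ≥
Q = 2, R = 1 ↦ 3  ≥
Q = 2, R = 2 ↦ 2  ≥
Q = 2, R = 3 ↦ 1  <
Q = 3, R = 0 ↦ 3  ≥
Q = 3, R = 1 ↦ 2  ≥
Q = 3, R = 2 ↦ 1  <
Q = 3, R = 3 ↦ 0  <
So 13 of the 16 assignments meet the threshold.

13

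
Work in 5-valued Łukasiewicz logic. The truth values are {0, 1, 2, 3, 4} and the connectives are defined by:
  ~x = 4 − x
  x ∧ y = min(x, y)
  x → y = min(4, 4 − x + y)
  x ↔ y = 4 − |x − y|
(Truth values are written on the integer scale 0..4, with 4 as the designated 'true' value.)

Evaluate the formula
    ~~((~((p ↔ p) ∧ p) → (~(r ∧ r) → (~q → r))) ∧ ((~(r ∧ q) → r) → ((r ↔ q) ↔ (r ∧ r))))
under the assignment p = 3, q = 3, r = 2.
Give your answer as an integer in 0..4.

3

p ↔ p = 3 ↔ 3 = 4
(p ↔ p) ∧ p = 4 ∧ 3 = 3
~((p ↔ p) ∧ p) = ~3 = 1
r ∧ r = 2 ∧ 2 = 2
~(r ∧ r) = ~2 = 2
~q = ~3 = 1
~q → r = 1 → 2 = 4
~(r ∧ r) → (~q → r) = 2 → 4 = 4
~((p ↔ p) ∧ p) → (~(r ∧ r) → (~q → r)) = 1 → 4 = 4
r ∧ q = 2 ∧ 3 = 2
~(r ∧ q) = ~2 = 2
~(r ∧ q) → r = 2 → 2 = 4
r ↔ q = 2 ↔ 3 = 3
r ∧ r = 2 ∧ 2 = 2
(r ↔ q) ↔ (r ∧ r) = 3 ↔ 2 = 3
(~(r ∧ q) → r) → ((r ↔ q) ↔ (r ∧ r)) = 4 → 3 = 3
(~((p ↔ p) ∧ p) → (~(r ∧ r) → (~q → r))) ∧ ((~(r ∧ q) → r) → ((r ↔ q) ↔ (r ∧ r))) = 4 ∧ 3 = 3
~((~((p ↔ p) ∧ p) → (~(r ∧ r) → (~q → r))) ∧ ((~(r ∧ q) → r) → ((r ↔ q) ↔ (r ∧ r)))) = ~3 = 1
~~((~((p ↔ p) ∧ p) → (~(r ∧ r) → (~q → r))) ∧ ((~(r ∧ q) → r) → ((r ↔ q) ↔ (r ∧ r)))) = ~1 = 3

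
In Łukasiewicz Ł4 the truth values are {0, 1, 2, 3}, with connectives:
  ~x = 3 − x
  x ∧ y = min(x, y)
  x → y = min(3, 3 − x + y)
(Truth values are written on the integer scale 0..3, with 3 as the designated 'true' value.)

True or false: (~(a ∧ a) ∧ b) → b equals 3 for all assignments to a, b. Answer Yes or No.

Yes

a = 0, b = 0 ↦ 3
a = 0, b = 1 ↦ 3
a = 0, b = 2 ↦ 3
a = 0, b = 3 ↦ 3
a = 1, b = 0 ↦ 3
a = 1, b = 1 ↦ 3
a = 1, b = 2 ↦ 3
a = 1, b = 3 ↦ 3
a = 2, b = 0 ↦ 3
a = 2, b = 1 ↦ 3
a = 2, b = 2 ↦ 3
a = 2, b = 3 ↦ 3
a = 3, b = 0 ↦ 3
a = 3, b = 1 ↦ 3
a = 3, b = 2 ↦ 3
a = 3, b = 3 ↦ 3
Every assignment gives a value ≥ 3.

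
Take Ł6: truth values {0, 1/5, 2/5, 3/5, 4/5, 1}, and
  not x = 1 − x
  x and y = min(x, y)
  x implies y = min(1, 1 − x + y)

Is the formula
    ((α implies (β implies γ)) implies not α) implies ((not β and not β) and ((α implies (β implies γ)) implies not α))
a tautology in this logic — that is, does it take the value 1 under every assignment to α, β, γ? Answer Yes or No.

Counterexample: take α = 0, β = 1/5, γ = 0.
β implies γ = 1/5 implies 0 = 4/5
α implies (β implies γ) = 0 implies 4/5 = 1
not α = not 0 = 1
(α implies (β implies γ)) implies not α = 1 implies 1 = 1
not β = not 1/5 = 4/5
not β = not 1/5 = 4/5
not β and not β = 4/5 and 4/5 = 4/5
β implies γ = 1/5 implies 0 = 4/5
α implies (β implies γ) = 0 implies 4/5 = 1
not α = not 0 = 1
(α implies (β implies γ)) implies not α = 1 implies 1 = 1
(not β and not β) and ((α implies (β implies γ)) implies not α) = 4/5 and 1 = 4/5
((α implies (β implies γ)) implies not α) implies ((not β and not β) and ((α implies (β implies γ)) implies not α)) = 1 implies 4/5 = 4/5
This gives 4/5 ≠ 1.

No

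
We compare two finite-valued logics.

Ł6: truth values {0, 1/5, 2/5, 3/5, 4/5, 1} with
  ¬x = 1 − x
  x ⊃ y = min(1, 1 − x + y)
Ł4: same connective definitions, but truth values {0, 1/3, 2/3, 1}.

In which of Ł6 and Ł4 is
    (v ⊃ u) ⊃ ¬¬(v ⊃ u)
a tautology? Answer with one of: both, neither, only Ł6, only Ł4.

both

In Ł6: every assignment gives 1 — tautology.
In Ł4: every assignment gives 1 — tautology.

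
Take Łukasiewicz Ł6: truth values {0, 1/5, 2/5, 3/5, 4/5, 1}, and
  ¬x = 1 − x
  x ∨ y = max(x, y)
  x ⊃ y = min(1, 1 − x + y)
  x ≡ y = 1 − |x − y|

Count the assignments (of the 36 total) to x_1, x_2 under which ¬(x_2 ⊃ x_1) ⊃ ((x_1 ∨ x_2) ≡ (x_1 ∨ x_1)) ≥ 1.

30

value 1: 30 assignments (counts)
value 4/5: 3 assignments
value 2/5: 2 assignments
value 0: 1 assignment
So 30 of the 36 assignments meet the threshold.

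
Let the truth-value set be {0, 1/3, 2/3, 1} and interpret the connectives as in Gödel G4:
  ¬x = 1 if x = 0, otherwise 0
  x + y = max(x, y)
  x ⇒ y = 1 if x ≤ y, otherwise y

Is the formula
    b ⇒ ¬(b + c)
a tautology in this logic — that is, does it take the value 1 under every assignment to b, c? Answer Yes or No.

Counterexample: take b = 1/3, c = 0.
b + c = 1/3 + 0 = 1/3
¬(b + c) = ¬1/3 = 0
b ⇒ ¬(b + c) = 1/3 ⇒ 0 = 0
This gives 0 ≠ 1.

No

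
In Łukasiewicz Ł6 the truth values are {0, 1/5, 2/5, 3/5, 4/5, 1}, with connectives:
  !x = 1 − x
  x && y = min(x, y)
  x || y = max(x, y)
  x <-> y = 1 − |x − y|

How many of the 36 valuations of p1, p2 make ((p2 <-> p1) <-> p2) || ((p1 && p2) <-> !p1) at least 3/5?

value 1: 10 assignments (counts)
value 4/5: 14 assignments (counts)
value 3/5: 4 assignments (counts)
value 2/5: 5 assignments
value 1/5: 1 assignment
value 0: 2 assignments
So 28 of the 36 assignments meet the threshold.

28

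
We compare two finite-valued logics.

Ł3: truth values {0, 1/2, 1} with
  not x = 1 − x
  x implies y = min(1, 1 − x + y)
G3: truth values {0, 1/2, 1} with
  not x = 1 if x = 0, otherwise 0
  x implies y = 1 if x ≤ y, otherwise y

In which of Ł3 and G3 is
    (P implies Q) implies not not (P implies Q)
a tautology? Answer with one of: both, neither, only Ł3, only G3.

both

In Ł3: every assignment gives 1 — tautology.
In G3: every assignment gives 1 — tautology.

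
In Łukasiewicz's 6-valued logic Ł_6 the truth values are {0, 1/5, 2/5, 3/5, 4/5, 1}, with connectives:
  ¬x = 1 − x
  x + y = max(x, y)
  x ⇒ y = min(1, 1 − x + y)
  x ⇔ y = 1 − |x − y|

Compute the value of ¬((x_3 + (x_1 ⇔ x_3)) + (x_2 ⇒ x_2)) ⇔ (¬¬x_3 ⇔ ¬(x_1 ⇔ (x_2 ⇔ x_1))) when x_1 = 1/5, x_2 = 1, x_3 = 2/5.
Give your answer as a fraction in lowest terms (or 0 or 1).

x_1 ⇔ x_3 = 1/5 ⇔ 2/5 = 4/5
x_3 + (x_1 ⇔ x_3) = 2/5 + 4/5 = 4/5
x_2 ⇒ x_2 = 1 ⇒ 1 = 1
(x_3 + (x_1 ⇔ x_3)) + (x_2 ⇒ x_2) = 4/5 + 1 = 1
¬((x_3 + (x_1 ⇔ x_3)) + (x_2 ⇒ x_2)) = ¬1 = 0
¬x_3 = ¬2/5 = 3/5
¬¬x_3 = ¬3/5 = 2/5
x_2 ⇔ x_1 = 1 ⇔ 1/5 = 1/5
x_1 ⇔ (x_2 ⇔ x_1) = 1/5 ⇔ 1/5 = 1
¬(x_1 ⇔ (x_2 ⇔ x_1)) = ¬1 = 0
¬¬x_3 ⇔ ¬(x_1 ⇔ (x_2 ⇔ x_1)) = 2/5 ⇔ 0 = 3/5
¬((x_3 + (x_1 ⇔ x_3)) + (x_2 ⇒ x_2)) ⇔ (¬¬x_3 ⇔ ¬(x_1 ⇔ (x_2 ⇔ x_1))) = 0 ⇔ 3/5 = 2/5

2/5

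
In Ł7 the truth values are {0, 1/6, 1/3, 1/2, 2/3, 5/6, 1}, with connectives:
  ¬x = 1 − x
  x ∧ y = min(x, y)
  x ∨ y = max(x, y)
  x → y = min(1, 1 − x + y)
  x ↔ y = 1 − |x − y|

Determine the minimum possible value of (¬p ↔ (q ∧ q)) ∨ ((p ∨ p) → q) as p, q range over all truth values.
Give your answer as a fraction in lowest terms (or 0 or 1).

1/2

Take p = 1/2, q = 0:
¬p = ¬1/2 = 1/2
q ∧ q = 0 ∧ 0 = 0
¬p ↔ (q ∧ q) = 1/2 ↔ 0 = 1/2
p ∨ p = 1/2 ∨ 1/2 = 1/2
(p ∨ p) → q = 1/2 → 0 = 1/2
(¬p ↔ (q ∧ q)) ∨ ((p ∨ p) → q) = 1/2 ∨ 1/2 = 1/2
No assignment yields a value below 1/2, so this is the minimum.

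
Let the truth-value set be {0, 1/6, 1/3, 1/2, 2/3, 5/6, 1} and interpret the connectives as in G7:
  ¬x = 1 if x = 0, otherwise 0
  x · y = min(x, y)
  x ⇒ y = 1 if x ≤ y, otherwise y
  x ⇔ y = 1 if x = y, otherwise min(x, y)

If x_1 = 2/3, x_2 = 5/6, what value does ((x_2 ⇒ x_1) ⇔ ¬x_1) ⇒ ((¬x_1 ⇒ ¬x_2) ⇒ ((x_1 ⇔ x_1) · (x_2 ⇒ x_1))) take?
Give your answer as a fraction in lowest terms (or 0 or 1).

1

x_2 ⇒ x_1 = 5/6 ⇒ 2/3 = 2/3
¬x_1 = ¬2/3 = 0
(x_2 ⇒ x_1) ⇔ ¬x_1 = 2/3 ⇔ 0 = 0
¬x_1 = ¬2/3 = 0
¬x_2 = ¬5/6 = 0
¬x_1 ⇒ ¬x_2 = 0 ⇒ 0 = 1
x_1 ⇔ x_1 = 2/3 ⇔ 2/3 = 1
x_2 ⇒ x_1 = 5/6 ⇒ 2/3 = 2/3
(x_1 ⇔ x_1) · (x_2 ⇒ x_1) = 1 · 2/3 = 2/3
(¬x_1 ⇒ ¬x_2) ⇒ ((x_1 ⇔ x_1) · (x_2 ⇒ x_1)) = 1 ⇒ 2/3 = 2/3
((x_2 ⇒ x_1) ⇔ ¬x_1) ⇒ ((¬x_1 ⇒ ¬x_2) ⇒ ((x_1 ⇔ x_1) · (x_2 ⇒ x_1))) = 0 ⇒ 2/3 = 1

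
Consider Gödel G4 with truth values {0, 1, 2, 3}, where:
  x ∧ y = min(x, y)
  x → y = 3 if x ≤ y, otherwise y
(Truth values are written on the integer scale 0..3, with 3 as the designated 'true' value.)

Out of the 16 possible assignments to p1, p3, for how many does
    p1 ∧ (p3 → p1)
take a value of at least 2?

8

p1 = 0, p3 = 0 ↦ 0  <
p1 = 0, p3 = 1 ↦ 0  <
p1 = 0, p3 = 2 ↦ 0  <
p1 = 0, p3 = 3 ↦ 0  <
p1 = 1, p3 = 0 ↦ 1  <
p1 = 1, p3 = 1 ↦ 1  <
p1 = 1, p3 = 2 ↦ 1  <
p1 = 1, p3 = 3 ↦ 1  <
p1 = 2, p3 = 0 ↦ 2  ≥
p1 = 2, p3 = 1 ↦ 2  ≥
p1 = 2, p3 = 2 ↦ 2  ≥
p1 = 2, p3 = 3 ↦ 2  ≥
p1 = 3, p3 = 0 ↦ 3  ≥
p1 = 3, p3 = 1 ↦ 3  ≥
p1 = 3, p3 = 2 ↦ 3  ≥
p1 = 3, p3 = 3 ↦ 3  ≥
So 8 of the 16 assignments meet the threshold.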